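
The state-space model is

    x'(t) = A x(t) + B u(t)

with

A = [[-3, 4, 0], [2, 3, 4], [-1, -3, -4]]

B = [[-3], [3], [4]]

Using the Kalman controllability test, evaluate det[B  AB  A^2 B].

AB = [[21], [19], [-22]]
A^2B = [[13], [11], [10]]
Controllability matrix C = [B  AB  A^2B] = [[-3, 21, 13], [3, 19, 11], [4, -22, 10]]
Expanding along the first row, det(C) = (-3)·(19·10 - 11·(-22)) - 21·(3·10 - 11·4) + 13·(3·(-22) - 19·4) = (-3)·432 - 21·(-14) + 13·(-142) = -2848
Since det(C) ≠ 0, rank(C) = 3 and the system is completely controllable.

-2848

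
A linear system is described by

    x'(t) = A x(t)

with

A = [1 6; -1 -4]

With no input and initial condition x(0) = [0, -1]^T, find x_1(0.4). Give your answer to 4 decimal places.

-1.3259

det(sI - A) = s^2 - (tr A)s + det A, with tr A = 1 + (-4) = -3 and det A = 1·(-4) - 6·(-1) = -4 - (-6) = 2.
So p(s) = det(sI - A) = s^2 + 3s + 2.
Factor s^2 + 3s + 2: two numbers with sum -3 and product 2 are -1 and -2, so s^2 + 3s + 2 = (s + 1)(s + 2).
Hence p(s) = (s + 1) (s + 2), with roots -2, -1.
The eigenvalues -2, -1 are distinct and real, so A is diagonalisable and x(t) = e^{At} x(0) = V diag(e^{λ_i t}) V^{-1} x(0), where the columns of V are the eigenvectors.
λ = -2: A - (-2)I = [[3, 6], [-1, -2]]. Row 1 gives 3·v1 + 6·v2 = 0, so take v_1 = [-2, 1]^T.
λ = -1: A - (-1)I = [[2, 6], [-1, -3]]. Row 1 gives 2·v1 + 6·v2 = 0, so take v_2 = [3, -1]^T.
V = [v_1 v_2] = [[-2, 3], [1, -1]] has det V = -1, so V^{-1} = adj(V)/det V = [[1, 3], [1, 2]].
Modal coordinates z(0) = V^{-1} x(0): 1·0 + 3·(-1) = -3; 1·0 + 2·(-1) = -2; so z(0) = [-3, -2]^T.
x_1(t) = Σ_i (v_i)_1 · z_i(0) · e^{λ_i t} (row 1 of V times the modal terms).
x_1(0.4) = (-2)·(-3)·e^{-2·0.4} + 3·(-2)·e^{-1·0.4} = 6·0.449329 + (-6)·0.670320 = -1.3259.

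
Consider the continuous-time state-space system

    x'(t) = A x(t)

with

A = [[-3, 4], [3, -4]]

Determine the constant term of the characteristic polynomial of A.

For a 2×2 matrix, det(sI - A) = s^2 - (tr A)s + det A.
tr A = -7, det A = 0.
So p(s) = s^2 + 7s.
The constant term is 0.

0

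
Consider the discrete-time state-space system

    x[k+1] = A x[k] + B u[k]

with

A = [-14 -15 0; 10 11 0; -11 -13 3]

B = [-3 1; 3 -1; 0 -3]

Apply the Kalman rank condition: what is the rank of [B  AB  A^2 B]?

2

AB = [[-3, 1], [3, -1], [-6, -7]]
A^2B = [[-3, 1], [3, -1], [-24, -19]]
Controllability matrix C = [B  AB  A^2B] = [[-3, 1, -3, 1, -3, 1], [3, -1, 3, -1, 3, -1], [0, -3, -6, -7, -24, -19]]
The rows r1, r2, r3 of C are linearly dependent: r1 + r2 = 0 (check each entry), so rank(C) ≤ 2.
The 2×2 minor from rows 1, 3, columns 1, 2 is (-3)·(-3) - 1·0 = 9 - 0 = 9 ≠ 0, so rank(C) = 2.
rank(C) = 2 < n = 3, so the pair (A, B) is not completely controllable.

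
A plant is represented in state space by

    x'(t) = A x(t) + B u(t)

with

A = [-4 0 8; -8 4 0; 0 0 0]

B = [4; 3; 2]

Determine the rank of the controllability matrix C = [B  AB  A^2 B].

AB = [[0], [-20], [0]]
A^2B = [[0], [-80], [0]]
Controllability matrix C = [B  AB  A^2B] = [[4, 0, 0], [3, -20, -80], [2, 0, 0]]
The rows r1, r2, r3 of C are linearly dependent: -r1 + 2·r3 = 0 (check each entry), so rank(C) ≤ 2.
The 2×2 minor from rows 1, 2, columns 1, 2 is 4·(-20) - 0·3 = -80 - 0 = -80 ≠ 0, so rank(C) = 2.
rank(C) = 2 < n = 3, so the pair (A, B) is not completely controllable.

2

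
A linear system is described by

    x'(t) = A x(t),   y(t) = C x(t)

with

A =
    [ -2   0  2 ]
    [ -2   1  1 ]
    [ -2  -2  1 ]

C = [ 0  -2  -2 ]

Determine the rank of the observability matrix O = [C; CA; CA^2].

3

CA = [[8, 2, -4]]
CA^2 = [[-12, 10, 14]]
Observability matrix O = [C; CA; CA^2] = [[0, -2, -2], [8, 2, -4], [-12, 10, 14]]
det(O) = 0·(2·14 - (-4)·10) - (-2)·(8·14 - (-4)·(-12)) + (-2)·(8·10 - 2·(-12)) = 0·68 - (-2)·64 + (-2)·104 = -80 ≠ 0, so rank(O) = 3.
rank(O) = 3 = n, so the pair (A, C) is completely observable.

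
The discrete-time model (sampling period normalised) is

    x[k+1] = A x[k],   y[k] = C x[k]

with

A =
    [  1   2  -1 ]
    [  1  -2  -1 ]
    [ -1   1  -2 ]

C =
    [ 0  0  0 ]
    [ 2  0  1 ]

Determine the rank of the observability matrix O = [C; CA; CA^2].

3

CA = [[0, 0, 0], [1, 5, -4]]
CA^2 = [[0, 0, 0], [10, -12, 2]]
Observability matrix O = [C; CA; CA^2] = [[0, 0, 0], [2, 0, 1], [0, 0, 0], [1, 5, -4], [0, 0, 0], [10, -12, 2]]
Take the 3×3 submatrix of O formed by rows 2, 4, 6: [[2, 0, 1], [1, 5, -4], [10, -12, 2]]. Its determinant is 2·(5·2 - (-4)·(-12)) - 0·(1·2 - (-4)·10) + 1·(1·(-12) - 5·10) = 2·(-38) - 0·42 + 1·(-62) = -138 ≠ 0.
So rank(O) ≥ 3; since O has 3 columns, rank(O) = 3.
rank(O) = 3 = n, so the pair (A, C) is completely observable.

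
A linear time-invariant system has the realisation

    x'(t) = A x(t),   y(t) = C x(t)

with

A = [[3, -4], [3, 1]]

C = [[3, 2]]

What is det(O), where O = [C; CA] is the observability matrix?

CA = [[15, -10]]
Observability matrix O = [C; CA] = [[3, 2], [15, -10]]
det(O) = 3·(-10) - 2·15 = -30 - 30 = -60
Since det(O) ≠ 0, rank(O) = 2 and the system is completely observable.

-60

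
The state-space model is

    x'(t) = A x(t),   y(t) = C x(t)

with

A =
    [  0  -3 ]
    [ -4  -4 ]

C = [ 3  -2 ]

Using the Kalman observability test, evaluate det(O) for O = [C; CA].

CA = [[8, -1]]
Observability matrix O = [C; CA] = [[3, -2], [8, -1]]
det(O) = 3·(-1) - (-2)·8 = -3 - (-16) = 13
Since det(O) ≠ 0, rank(O) = 2 and the system is completely observable.

13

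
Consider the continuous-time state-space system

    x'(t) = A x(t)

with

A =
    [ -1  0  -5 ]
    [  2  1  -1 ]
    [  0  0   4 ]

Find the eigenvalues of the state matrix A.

-1, 1, 4

det(sI - A) = s^3 - (tr A)s^2 + (M11 + M22 + M33)s - det A, where Mii is the 2×2 principal minor of A obtained by deleting row i and column i.
tr A = (-1) + 1 + 4 = 4; M11 = 1·4 - (-1)·0 = 4 - 0 = 4; M22 = (-1)·4 - (-5)·0 = -4 - 0 = -4; M33 = (-1)·1 - 0·2 = -1 - 0 = -1; sum of minors = -1.
det A = (-1)·(1·4 - (-1)·0) - 0·(2·4 - (-1)·0) + (-5)·(2·0 - 1·0) = (-1)·4 - 0·8 + (-5)·0 = -4.
So p(s) = det(sI - A) = s^3 - 4s^2 - s + 4.
Rational-root test: any integer root divides 4. Testing small divisors, s = -1 works: p(-1) = -1 + (-4) + 1 + 4 = 0, so (s + 1) is a factor.
Dividing, p(s) = (s + 1)(s^2 - 5s + 4).
Factor s^2 - 5s + 4: two numbers with sum 5 and product 4 are 4 and 1, so s^2 - 5s + 4 = (s - 4)(s - 1).
Hence p(s) = (s - 4) (s - 1) (s + 1), with roots -1, 1, 4.
At least one eigenvalue has non-negative real part, so the system is not asymptotically stable.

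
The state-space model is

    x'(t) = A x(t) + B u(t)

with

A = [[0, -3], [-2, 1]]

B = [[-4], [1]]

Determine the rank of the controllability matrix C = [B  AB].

AB = [[-3], [9]]
Controllability matrix C = [B  AB] = [[-4, -3], [1, 9]]
det(C) = (-4)·9 - (-3)·1 = -36 - (-3) = -33 ≠ 0, so rank(C) = 2.
rank(C) = 2 = n, so the pair (A, B) is completely controllable.

2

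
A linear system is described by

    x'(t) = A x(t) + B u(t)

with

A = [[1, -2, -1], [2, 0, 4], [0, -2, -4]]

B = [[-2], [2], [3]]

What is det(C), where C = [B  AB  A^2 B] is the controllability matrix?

5438

AB = [[-9], [8], [-16]]
A^2B = [[-9], [-82], [48]]
Controllability matrix C = [B  AB  A^2B] = [[-2, -9, -9], [2, 8, -82], [3, -16, 48]]
Expanding along the first row, det(C) = (-2)·(8·48 - (-82)·(-16)) - (-9)·(2·48 - (-82)·3) + (-9)·(2·(-16) - 8·3) = (-2)·(-928) - (-9)·342 + (-9)·(-56) = 5438
Since det(C) ≠ 0, rank(C) = 3 and the system is completely controllable.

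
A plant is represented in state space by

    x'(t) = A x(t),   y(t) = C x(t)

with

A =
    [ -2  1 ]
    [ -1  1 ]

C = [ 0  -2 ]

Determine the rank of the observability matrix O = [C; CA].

CA = [[2, -2]]
Observability matrix O = [C; CA] = [[0, -2], [2, -2]]
det(O) = 0·(-2) - (-2)·2 = 0 - (-4) = 4 ≠ 0, so rank(O) = 2.
rank(O) = 2 = n, so the pair (A, C) is completely observable.

2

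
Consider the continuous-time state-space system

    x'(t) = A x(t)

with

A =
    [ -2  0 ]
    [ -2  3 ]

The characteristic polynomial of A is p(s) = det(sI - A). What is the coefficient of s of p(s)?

For a 2×2 matrix, det(sI - A) = s^2 - (tr A)s + det A.
tr A = 1, det A = -6.
So p(s) = s^2 - s - 6.
The coefficient of s is -1.

-1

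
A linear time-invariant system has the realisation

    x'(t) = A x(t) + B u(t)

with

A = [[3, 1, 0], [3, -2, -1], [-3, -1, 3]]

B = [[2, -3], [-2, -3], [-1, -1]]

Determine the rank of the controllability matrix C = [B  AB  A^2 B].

AB = [[4, -12], [11, -2], [-7, 9]]
A^2B = [[23, -38], [-3, -41], [-44, 65]]
Controllability matrix C = [B  AB  A^2B] = [[2, -3, 4, -12, 23, -38], [-2, -3, 11, -2, -3, -41], [-1, -1, -7, 9, -44, 65]]
Take the 3×3 submatrix of C formed by columns 1, 2, 3: [[2, -3, 4], [-2, -3, 11], [-1, -1, -7]]. Its determinant is 2·((-3)·(-7) - 11·(-1)) - (-3)·((-2)·(-7) - 11·(-1)) + 4·((-2)·(-1) - (-3)·(-1)) = 2·32 - (-3)·25 + 4·(-1) = 135 ≠ 0.
So rank(C) ≥ 3; since C has 3 rows, rank(C) = 3.
rank(C) = 3 = n, so the pair (A, B) is completely controllable.

3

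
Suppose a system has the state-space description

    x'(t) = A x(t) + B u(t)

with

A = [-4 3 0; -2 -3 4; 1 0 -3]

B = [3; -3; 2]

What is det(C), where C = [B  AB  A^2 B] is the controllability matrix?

AB = [[-21], [11], [-3]]
A^2B = [[117], [-3], [-12]]
Controllability matrix C = [B  AB  A^2B] = [[3, -21, 117], [-3, 11, -3], [2, -3, -12]]
Expanding along the first row, det(C) = 3·(11·(-12) - (-3)·(-3)) - (-21)·((-3)·(-12) - (-3)·2) + 117·((-3)·(-3) - 11·2) = 3·(-141) - (-21)·42 + 117·(-13) = -1062
Since det(C) ≠ 0, rank(C) = 3 and the system is completely controllable.

-1062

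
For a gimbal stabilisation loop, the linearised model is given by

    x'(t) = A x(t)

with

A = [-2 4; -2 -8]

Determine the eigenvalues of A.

det(sI - A) = s^2 - (tr A)s + det A, with tr A = (-2) + (-8) = -10 and det A = (-2)·(-8) - 4·(-2) = 16 - (-8) = 24.
So p(s) = det(sI - A) = s^2 + 10s + 24.
Factor s^2 + 10s + 24: two numbers with sum -10 and product 24 are -4 and -6, so s^2 + 10s + 24 = (s + 4)(s + 6).
Hence p(s) = (s + 4) (s + 6), with roots -6, -4.
All eigenvalues have negative real part, so the system is asymptotically stable.

-6, -4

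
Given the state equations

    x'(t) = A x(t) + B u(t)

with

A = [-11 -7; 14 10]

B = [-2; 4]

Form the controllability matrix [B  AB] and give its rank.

AB = [[-6], [12]]
Controllability matrix C = [B  AB] = [[-2, -6], [4, 12]]
Every column of C is a scalar multiple of column 1 = [-2, 4] (multipliers 1, 3), so the columns span a one-dimensional space.
C ≠ 0, hence rank(C) = 1.
rank(C) = 1 < n = 2, so the pair (A, B) is not completely controllable.

1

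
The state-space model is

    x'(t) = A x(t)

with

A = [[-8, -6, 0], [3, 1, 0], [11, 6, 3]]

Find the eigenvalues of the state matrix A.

-5, -2, 3

det(sI - A) = s^3 - (tr A)s^2 + (M11 + M22 + M33)s - det A, where Mii is the 2×2 principal minor of A obtained by deleting row i and column i.
tr A = (-8) + 1 + 3 = -4; M11 = 1·3 - 0·6 = 3 - 0 = 3; M22 = (-8)·3 - 0·11 = -24 - 0 = -24; M33 = (-8)·1 - (-6)·3 = -8 - (-18) = 10; sum of minors = -11.
det A = (-8)·(1·3 - 0·6) - (-6)·(3·3 - 0·11) + 0·(3·6 - 1·11) = (-8)·3 - (-6)·9 + 0·7 = 30.
So p(s) = det(sI - A) = s^3 + 4s^2 - 11s - 30.
Rational-root test: any integer root divides -30. Testing small divisors, s = -2 works: p(-2) = -8 + 16 + 22 + (-30) = 0, so (s + 2) is a factor.
Dividing, p(s) = (s + 2)(s^2 + 2s - 15).
Factor s^2 + 2s - 15: two numbers with sum -2 and product -15 are 3 and -5, so s^2 + 2s - 15 = (s - 3)(s + 5).
Hence p(s) = (s - 3) (s + 2) (s + 5), with roots -5, -2, 3.
At least one eigenvalue has non-negative real part, so the system is not asymptotically stable.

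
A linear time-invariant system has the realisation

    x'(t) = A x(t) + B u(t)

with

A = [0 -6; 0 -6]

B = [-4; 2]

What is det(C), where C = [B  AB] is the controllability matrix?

72

AB = [[-12], [-12]]
Controllability matrix C = [B  AB] = [[-4, -12], [2, -12]]
det(C) = (-4)·(-12) - (-12)·2 = 48 - (-24) = 72
Since det(C) ≠ 0, rank(C) = 2 and the system is completely controllable.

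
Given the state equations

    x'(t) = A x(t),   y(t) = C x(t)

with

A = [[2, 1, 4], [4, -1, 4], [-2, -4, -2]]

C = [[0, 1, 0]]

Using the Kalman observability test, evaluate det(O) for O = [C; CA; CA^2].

CA = [[4, -1, 4]]
CA^2 = [[-4, -11, 4]]
Observability matrix O = [C; CA; CA^2] = [[0, 1, 0], [4, -1, 4], [-4, -11, 4]]
Expanding along the first row, det(O) = 0·((-1)·4 - 4·(-11)) - 1·(4·4 - 4·(-4)) + 0·(4·(-11) - (-1)·(-4)) = 0·40 - 1·32 + 0·(-48) = -32
Since det(O) ≠ 0, rank(O) = 3 and the system is completely observable.

-32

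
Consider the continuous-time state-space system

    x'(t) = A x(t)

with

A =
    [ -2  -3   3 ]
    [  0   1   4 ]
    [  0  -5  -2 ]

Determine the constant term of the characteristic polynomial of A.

Expand det(sI - A) for the 3×3 matrix.
p(s) = s^3 + 3s^2 + 20s + 36.
(Check: constant term = det(-A) = (-1)^3 det A = 36; coefficient of s^2 = -tr A = 3.)
The constant term is 36.

36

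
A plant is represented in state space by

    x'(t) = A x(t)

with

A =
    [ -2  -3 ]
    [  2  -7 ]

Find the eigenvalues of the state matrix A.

-5, -4

det(sI - A) = s^2 - (tr A)s + det A, with tr A = (-2) + (-7) = -9 and det A = (-2)·(-7) - (-3)·2 = 14 - (-6) = 20.
So p(s) = det(sI - A) = s^2 + 9s + 20.
Factor s^2 + 9s + 20: two numbers with sum -9 and product 20 are -4 and -5, so s^2 + 9s + 20 = (s + 4)(s + 5).
Hence p(s) = (s + 4) (s + 5), with roots -5, -4.
All eigenvalues have negative real part, so the system is asymptotically stable.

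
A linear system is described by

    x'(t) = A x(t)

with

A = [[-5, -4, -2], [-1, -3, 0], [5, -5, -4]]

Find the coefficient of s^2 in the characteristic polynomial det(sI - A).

Expand det(sI - A) for the 3×3 matrix.
p(s) = s^3 + 12s^2 + 53s + 84.
(Check: constant term = det(-A) = (-1)^3 det A = 84; coefficient of s^2 = -tr A = 12.)
The coefficient of s^2 is 12.

12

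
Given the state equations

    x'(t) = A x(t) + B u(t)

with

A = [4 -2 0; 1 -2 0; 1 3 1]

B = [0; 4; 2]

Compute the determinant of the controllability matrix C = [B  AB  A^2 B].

AB = [[-8], [-8], [14]]
A^2B = [[-16], [8], [-18]]
Controllability matrix C = [B  AB  A^2B] = [[0, -8, -16], [4, -8, 8], [2, 14, -18]]
Expanding along the first row, det(C) = 0·((-8)·(-18) - 8·14) - (-8)·(4·(-18) - 8·2) + (-16)·(4·14 - (-8)·2) = 0·32 - (-8)·(-88) + (-16)·72 = -1856
Since det(C) ≠ 0, rank(C) = 3 and the system is completely controllable.

-1856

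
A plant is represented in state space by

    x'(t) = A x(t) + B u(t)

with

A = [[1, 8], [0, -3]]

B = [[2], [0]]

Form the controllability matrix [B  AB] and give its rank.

1

AB = [[2], [0]]
Controllability matrix C = [B  AB] = [[2, 2], [0, 0]]
Every column of C is a scalar multiple of column 1 = [2, 0] (multipliers 1, 1), so the columns span a one-dimensional space.
C ≠ 0, hence rank(C) = 1.
rank(C) = 1 < n = 2, so the pair (A, B) is not completely controllable.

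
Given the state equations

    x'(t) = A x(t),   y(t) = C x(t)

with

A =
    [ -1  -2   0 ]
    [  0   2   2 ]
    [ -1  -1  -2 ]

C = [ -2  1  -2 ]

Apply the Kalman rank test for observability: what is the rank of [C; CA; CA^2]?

3

CA = [[4, 8, 6]]
CA^2 = [[-10, 2, 4]]
Observability matrix O = [C; CA; CA^2] = [[-2, 1, -2], [4, 8, 6], [-10, 2, 4]]
det(O) = (-2)·(8·4 - 6·2) - 1·(4·4 - 6·(-10)) + (-2)·(4·2 - 8·(-10)) = (-2)·20 - 1·76 + (-2)·88 = -292 ≠ 0, so rank(O) = 3.
rank(O) = 3 = n, so the pair (A, C) is completely observable.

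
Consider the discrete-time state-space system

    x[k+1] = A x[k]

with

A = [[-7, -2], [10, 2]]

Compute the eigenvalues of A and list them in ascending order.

det(zI - A) = z^2 - (tr A)z + det A, with tr A = (-7) + 2 = -5 and det A = (-7)·2 - (-2)·10 = -14 - (-20) = 6.
So p(z) = det(zI - A) = z^2 + 5z + 6.
Factor z^2 + 5z + 6: two numbers with sum -5 and product 6 are -2 and -3, so z^2 + 5z + 6 = (z + 2)(z + 3).
Hence p(z) = (z + 2) (z + 3), with roots -3, -2.

-3, -2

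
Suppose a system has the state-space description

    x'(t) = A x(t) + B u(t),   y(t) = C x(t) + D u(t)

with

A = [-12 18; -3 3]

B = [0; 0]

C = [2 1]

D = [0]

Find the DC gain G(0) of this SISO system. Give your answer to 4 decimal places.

0.0000

G(0) = C(-A)^{-1}B + D = -C A^{-1} B + D.
det A = 18, so A^{-1} = (1/18)·adj(A) = [[1/6, -1], [1/6, -2/3]]
A^{-1} B = [0, 0]^T
C A^{-1} B = 0
G(0) = D - C A^{-1} B = 0 - (0) = 0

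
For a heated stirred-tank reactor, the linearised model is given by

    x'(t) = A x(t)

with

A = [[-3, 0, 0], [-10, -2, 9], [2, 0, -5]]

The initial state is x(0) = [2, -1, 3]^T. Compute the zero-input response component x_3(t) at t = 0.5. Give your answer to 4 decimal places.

det(sI - A) = s^3 - (tr A)s^2 + (M11 + M22 + M33)s - det A, where Mii is the 2×2 principal minor of A obtained by deleting row i and column i.
tr A = (-3) + (-2) + (-5) = -10; M11 = (-2)·(-5) - 9·0 = 10 - 0 = 10; M22 = (-3)·(-5) - 0·2 = 15 - 0 = 15; M33 = (-3)·(-2) - 0·(-10) = 6 - 0 = 6; sum of minors = 31.
det A = (-3)·((-2)·(-5) - 9·0) - 0·((-10)·(-5) - 9·2) + 0·((-10)·0 - (-2)·2) = (-3)·10 - 0·32 + 0·4 = -30.
So p(s) = det(sI - A) = s^3 + 10s^2 + 31s + 30.
Rational-root test: any integer root divides 30. Testing small divisors, s = -2 works: p(-2) = -8 + 40 + (-62) + 30 = 0, so (s + 2) is a factor.
Dividing, p(s) = (s + 2)(s^2 + 8s + 15).
Factor s^2 + 8s + 15: two numbers with sum -8 and product 15 are -3 and -5, so s^2 + 8s + 15 = (s + 3)(s + 5).
Hence p(s) = (s + 2) (s + 3) (s + 5), with roots -5, -3, -2.
The eigenvalues -5, -3, -2 are distinct and real, so A is diagonalisable and x(t) = e^{At} x(0) = V diag(e^{λ_i t}) V^{-1} x(0), where the columns of V are the eigenvectors.
λ = -5: A - (-5)I = [[2, 0, 0], [-10, 3, 9], [2, 0, 0]]. v must be orthogonal to every row; (row 1) × (row 2) = [0, -18, 6], so take v_1 = [0, -3, 1]^T.
λ = -3: A - (-3)I = [[0, 0, 0], [-10, 1, 9], [2, 0, -2]]. v must be orthogonal to every row; (row 2) × (row 3) = [-2, -2, -2], so take v_2 = [-1, -1, -1]^T.
λ = -2: A - (-2)I = [[-1, 0, 0], [-10, 0, 9], [2, 0, -3]]. v must be orthogonal to every row; (row 1) × (row 2) = [0, 9, 0], so take v_3 = [0, 1, 0]^T.
V = [v_1 v_2 v_3] = [[0, -1, 0], [-3, -1, 1], [1, -1, 0]] has det V = -1, so V^{-1} = adj(V)/det V = [[-1, 0, 1], [-1, 0, 0], [-4, 1, 3]].
Modal coordinates z(0) = V^{-1} x(0): (-1)·2 + 0·(-1) + 1·3 = 1; (-1)·2 + 0·(-1) + 0·3 = -2; (-4)·2 + 1·(-1) + 3·3 = 0; so z(0) = [1, -2, 0]^T.
x_3(t) = Σ_i (v_i)_3 · z_i(0) · e^{λ_i t} (row 3 of V times the modal terms).
x_3(0.5) = 1·1·e^{-5·0.5} + (-1)·(-2)·e^{-3·0.5} + 0·0·e^{-2·0.5} = 1·0.082085 + 2·0.223130 + 0·0.367879 = 0.5283.

0.5283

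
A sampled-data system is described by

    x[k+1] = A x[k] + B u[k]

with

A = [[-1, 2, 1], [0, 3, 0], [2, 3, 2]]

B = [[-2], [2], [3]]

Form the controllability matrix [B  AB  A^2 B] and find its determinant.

-808

AB = [[9], [6], [8]]
A^2B = [[11], [18], [52]]
Controllability matrix C = [B  AB  A^2B] = [[-2, 9, 11], [2, 6, 18], [3, 8, 52]]
Expanding along the first row, det(C) = (-2)·(6·52 - 18·8) - 9·(2·52 - 18·3) + 11·(2·8 - 6·3) = (-2)·168 - 9·50 + 11·(-2) = -808
Since det(C) ≠ 0, rank(C) = 3 and the system is completely controllable.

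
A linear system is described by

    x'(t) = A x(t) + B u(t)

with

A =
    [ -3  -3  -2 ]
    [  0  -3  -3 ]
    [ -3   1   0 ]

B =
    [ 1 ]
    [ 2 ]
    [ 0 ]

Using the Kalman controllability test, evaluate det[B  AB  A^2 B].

AB = [[-9], [-6], [-1]]
A^2B = [[47], [21], [21]]
Controllability matrix C = [B  AB  A^2B] = [[1, -9, 47], [2, -6, 21], [0, -1, 21]]
Expanding along the first row, det(C) = 1·((-6)·21 - 21·(-1)) - (-9)·(2·21 - 21·0) + 47·(2·(-1) - (-6)·0) = 1·(-105) - (-9)·42 + 47·(-2) = 179
Since det(C) ≠ 0, rank(C) = 3 and the system is completely controllable.

179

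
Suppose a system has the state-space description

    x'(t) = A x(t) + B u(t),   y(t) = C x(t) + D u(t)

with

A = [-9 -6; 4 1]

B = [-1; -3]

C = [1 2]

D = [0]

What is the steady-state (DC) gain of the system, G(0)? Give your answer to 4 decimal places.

G(0) = C(-A)^{-1}B + D = -C A^{-1} B + D.
det A = 15, so A^{-1} = (1/15)·adj(A) = [[1/15, 2/5], [-4/15, -3/5]]
A^{-1} B = [-19/15, 31/15]^T
C A^{-1} B = 43/15
G(0) = D - C A^{-1} B = 0 - (43/15) = -43/15 ≈ -2.8667

-2.8667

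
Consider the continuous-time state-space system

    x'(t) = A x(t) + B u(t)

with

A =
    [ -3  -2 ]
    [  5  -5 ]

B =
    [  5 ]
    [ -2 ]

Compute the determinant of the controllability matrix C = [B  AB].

AB = [[-11], [35]]
Controllability matrix C = [B  AB] = [[5, -11], [-2, 35]]
det(C) = 5·35 - (-11)·(-2) = 175 - 22 = 153
Since det(C) ≠ 0, rank(C) = 2 and the system is completely controllable.

153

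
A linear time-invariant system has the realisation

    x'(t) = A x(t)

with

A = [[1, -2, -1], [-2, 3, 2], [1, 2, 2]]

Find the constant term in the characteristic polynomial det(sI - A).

Expand det(sI - A) for the 3×3 matrix.
p(s) = s^3 - 6s^2 + 4s + 3.
(Check: constant term = det(-A) = (-1)^3 det A = 3; coefficient of s^2 = -tr A = -6.)
The constant term is 3.

3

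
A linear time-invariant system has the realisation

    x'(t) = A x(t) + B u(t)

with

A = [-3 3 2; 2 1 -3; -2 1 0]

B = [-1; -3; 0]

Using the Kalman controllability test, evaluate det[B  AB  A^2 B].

AB = [[-6], [-5], [-1]]
A^2B = [[1], [-14], [7]]
Controllability matrix C = [B  AB  A^2B] = [[-1, -6, 1], [-3, -5, -14], [0, -1, 7]]
Expanding along the first row, det(C) = (-1)·((-5)·7 - (-14)·(-1)) - (-6)·((-3)·7 - (-14)·0) + 1·((-3)·(-1) - (-5)·0) = (-1)·(-49) - (-6)·(-21) + 1·3 = -74
Since det(C) ≠ 0, rank(C) = 3 and the system is completely controllable.

-74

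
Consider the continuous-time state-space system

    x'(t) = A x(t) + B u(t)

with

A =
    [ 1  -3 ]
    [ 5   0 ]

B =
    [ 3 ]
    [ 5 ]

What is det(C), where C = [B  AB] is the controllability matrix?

105

AB = [[-12], [15]]
Controllability matrix C = [B  AB] = [[3, -12], [5, 15]]
det(C) = 3·15 - (-12)·5 = 45 - (-60) = 105
Since det(C) ≠ 0, rank(C) = 2 and the system is completely controllable.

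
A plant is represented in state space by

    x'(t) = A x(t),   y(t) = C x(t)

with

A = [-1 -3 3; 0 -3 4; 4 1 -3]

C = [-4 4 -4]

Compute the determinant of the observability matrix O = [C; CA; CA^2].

CA = [[-12, -4, 16]]
CA^2 = [[76, 64, -100]]
Observability matrix O = [C; CA; CA^2] = [[-4, 4, -4], [-12, -4, 16], [76, 64, -100]]
Expanding along the first row, det(O) = (-4)·((-4)·(-100) - 16·64) - 4·((-12)·(-100) - 16·76) + (-4)·((-12)·64 - (-4)·76) = (-4)·(-624) - 4·(-16) + (-4)·(-464) = 4416
Since det(O) ≠ 0, rank(O) = 3 and the system is completely observable.

4416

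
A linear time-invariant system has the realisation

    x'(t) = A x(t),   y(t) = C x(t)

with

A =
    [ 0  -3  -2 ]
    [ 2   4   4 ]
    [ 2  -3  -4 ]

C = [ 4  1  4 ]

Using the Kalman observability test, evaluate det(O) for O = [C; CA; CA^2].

-9000

CA = [[10, -20, -20]]
CA^2 = [[-80, -50, -20]]
Observability matrix O = [C; CA; CA^2] = [[4, 1, 4], [10, -20, -20], [-80, -50, -20]]
Expanding along the first row, det(O) = 4·((-20)·(-20) - (-20)·(-50)) - 1·(10·(-20) - (-20)·(-80)) + 4·(10·(-50) - (-20)·(-80)) = 4·(-600) - 1·(-1800) + 4·(-2100) = -9000
Since det(O) ≠ 0, rank(O) = 3 and the system is completely observable.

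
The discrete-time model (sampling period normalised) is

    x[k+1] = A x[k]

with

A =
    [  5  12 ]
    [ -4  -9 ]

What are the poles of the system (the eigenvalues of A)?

-3, -1

det(zI - A) = z^2 - (tr A)z + det A, with tr A = 5 + (-9) = -4 and det A = 5·(-9) - 12·(-4) = -45 - (-48) = 3.
So p(z) = det(zI - A) = z^2 + 4z + 3.
Factor z^2 + 4z + 3: two numbers with sum -4 and product 3 are -1 and -3, so z^2 + 4z + 3 = (z + 1)(z + 3).
Hence p(z) = (z + 1) (z + 3), with roots -3, -1.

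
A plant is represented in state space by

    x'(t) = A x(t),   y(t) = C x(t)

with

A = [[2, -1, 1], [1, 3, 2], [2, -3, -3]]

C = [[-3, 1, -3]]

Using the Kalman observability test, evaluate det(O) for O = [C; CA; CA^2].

2471

CA = [[-11, 15, 8]]
CA^2 = [[9, 32, -5]]
Observability matrix O = [C; CA; CA^2] = [[-3, 1, -3], [-11, 15, 8], [9, 32, -5]]
Expanding along the first row, det(O) = (-3)·(15·(-5) - 8·32) - 1·((-11)·(-5) - 8·9) + (-3)·((-11)·32 - 15·9) = (-3)·(-331) - 1·(-17) + (-3)·(-487) = 2471
Since det(O) ≠ 0, rank(O) = 3 and the system is completely observable.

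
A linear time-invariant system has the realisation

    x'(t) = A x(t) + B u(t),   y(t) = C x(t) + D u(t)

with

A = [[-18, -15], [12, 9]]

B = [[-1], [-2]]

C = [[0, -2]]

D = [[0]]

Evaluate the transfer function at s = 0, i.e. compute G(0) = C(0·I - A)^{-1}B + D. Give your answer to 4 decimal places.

G(0) = C(-A)^{-1}B + D = -C A^{-1} B + D.
det A = 18, so A^{-1} = (1/18)·adj(A) = [[1/2, 5/6], [-2/3, -1]]
A^{-1} B = [-13/6, 8/3]^T
C A^{-1} B = -16/3
G(0) = D - C A^{-1} B = 0 - (-16/3) = 16/3 ≈ 5.3333

5.3333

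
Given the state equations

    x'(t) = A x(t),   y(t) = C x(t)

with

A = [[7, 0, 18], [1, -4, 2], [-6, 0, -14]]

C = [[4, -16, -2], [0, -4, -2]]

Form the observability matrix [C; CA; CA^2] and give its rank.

2

CA = [[24, 64, 68], [8, 16, 20]]
CA^2 = [[-176, -256, -392], [-48, -64, -104]]
Observability matrix O = [C; CA; CA^2] = [[4, -16, -2], [0, -4, -2], [24, 64, 68], [8, 16, 20], [-176, -256, -392], [-48, -64, -104]]
The columns c1, c2, c3 of O are linearly dependent: -3·c1 - c2 + 2·c3 = 0 (check each entry), so rank(O) ≤ 2.
The 2×2 minor from rows 1, 2, columns 1, 2 is 4·(-4) - (-16)·0 = -16 - 0 = -16 ≠ 0, so rank(O) = 2.
rank(O) = 2 < n = 3, so the pair (A, C) is not completely observable.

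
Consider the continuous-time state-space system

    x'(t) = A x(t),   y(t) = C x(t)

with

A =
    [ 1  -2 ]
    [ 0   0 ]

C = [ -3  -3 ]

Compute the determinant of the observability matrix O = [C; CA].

-27

CA = [[-3, 6]]
Observability matrix O = [C; CA] = [[-3, -3], [-3, 6]]
det(O) = (-3)·6 - (-3)·(-3) = -18 - 9 = -27
Since det(O) ≠ 0, rank(O) = 2 and the system is completely observable.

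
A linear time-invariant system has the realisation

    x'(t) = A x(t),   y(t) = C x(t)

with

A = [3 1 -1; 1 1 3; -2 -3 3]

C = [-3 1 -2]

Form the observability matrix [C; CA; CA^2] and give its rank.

3

CA = [[-4, 4, 0]]
CA^2 = [[-8, 0, 16]]
Observability matrix O = [C; CA; CA^2] = [[-3, 1, -2], [-4, 4, 0], [-8, 0, 16]]
det(O) = (-3)·(4·16 - 0·0) - 1·((-4)·16 - 0·(-8)) + (-2)·((-4)·0 - 4·(-8)) = (-3)·64 - 1·(-64) + (-2)·32 = -192 ≠ 0, so rank(O) = 3.
rank(O) = 3 = n, so the pair (A, C) is completely observable.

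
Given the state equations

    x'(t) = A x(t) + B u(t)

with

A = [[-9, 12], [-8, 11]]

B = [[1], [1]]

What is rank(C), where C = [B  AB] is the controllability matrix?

AB = [[3], [3]]
Controllability matrix C = [B  AB] = [[1, 3], [1, 3]]
Every column of C is a scalar multiple of column 1 = [1, 1] (multipliers 1, 3), so the columns span a one-dimensional space.
C ≠ 0, hence rank(C) = 1.
rank(C) = 1 < n = 2, so the pair (A, B) is not completely controllable.

1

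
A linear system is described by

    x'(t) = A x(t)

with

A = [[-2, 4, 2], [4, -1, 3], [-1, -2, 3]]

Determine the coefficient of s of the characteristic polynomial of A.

-15

Expand det(sI - A) for the 3×3 matrix.
p(s) = s^3 - 15s + 84.
(Check: constant term = det(-A) = (-1)^3 det A = 84; coefficient of s^2 = -tr A = 0.)
The coefficient of s is -15.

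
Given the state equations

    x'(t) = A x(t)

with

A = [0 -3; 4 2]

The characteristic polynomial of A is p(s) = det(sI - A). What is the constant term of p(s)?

For a 2×2 matrix, det(sI - A) = s^2 - (tr A)s + det A.
tr A = 2, det A = 12.
So p(s) = s^2 - 2s + 12.
The constant term is 12.

12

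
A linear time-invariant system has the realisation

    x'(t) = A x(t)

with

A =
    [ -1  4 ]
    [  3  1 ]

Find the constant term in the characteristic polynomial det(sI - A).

For a 2×2 matrix, det(sI - A) = s^2 - (tr A)s + det A.
tr A = 0, det A = -13.
So p(s) = s^2 - 13.
The constant term is -13.

-13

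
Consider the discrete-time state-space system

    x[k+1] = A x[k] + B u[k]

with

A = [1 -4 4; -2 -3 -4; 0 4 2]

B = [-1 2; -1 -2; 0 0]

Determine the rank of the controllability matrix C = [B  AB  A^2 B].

3

AB = [[3, 10], [5, 2], [-4, -8]]
A^2B = [[-33, -30], [-5, 6], [12, -8]]
Controllability matrix C = [B  AB  A^2B] = [[-1, 2, 3, 10, -33, -30], [-1, -2, 5, 2, -5, 6], [0, 0, -4, -8, 12, -8]]
Take the 3×3 submatrix of C formed by columns 1, 2, 3: [[-1, 2, 3], [-1, -2, 5], [0, 0, -4]]. Its determinant is (-1)·((-2)·(-4) - 5·0) - 2·((-1)·(-4) - 5·0) + 3·((-1)·0 - (-2)·0) = (-1)·8 - 2·4 + 3·0 = -16 ≠ 0.
So rank(C) ≥ 3; since C has 3 rows, rank(C) = 3.
rank(C) = 3 = n, so the pair (A, B) is completely controllable.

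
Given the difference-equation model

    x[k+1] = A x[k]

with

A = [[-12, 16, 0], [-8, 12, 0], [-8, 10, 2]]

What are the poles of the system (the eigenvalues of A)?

-4, 2, 4

det(zI - A) = z^3 - (tr A)z^2 + (M11 + M22 + M33)z - det A, where Mii is the 2×2 principal minor of A obtained by deleting row i and column i.
tr A = (-12) + 12 + 2 = 2; M11 = 12·2 - 0·10 = 24 - 0 = 24; M22 = (-12)·2 - 0·(-8) = -24 - 0 = -24; M33 = (-12)·12 - 16·(-8) = -144 - (-128) = -16; sum of minors = -16.
det A = (-12)·(12·2 - 0·10) - 16·((-8)·2 - 0·(-8)) + 0·((-8)·10 - 12·(-8)) = (-12)·24 - 16·(-16) + 0·16 = -32.
So p(z) = det(zI - A) = z^3 - 2z^2 - 16z + 32.
Rational-root test: any integer root divides 32. Testing small divisors, z = 2 works: p(2) = 8 + (-8) + (-32) + 32 = 0, so (z - 2) is a factor.
Dividing, p(z) = (z - 2)(z^2 - 16).
Factor z^2 - 16: two numbers with sum 0 and product -16 are 4 and -4, so z^2 - 16 = (z - 4)(z + 4).
Hence p(z) = (z - 4) (z - 2) (z + 4), with roots -4, 2, 4.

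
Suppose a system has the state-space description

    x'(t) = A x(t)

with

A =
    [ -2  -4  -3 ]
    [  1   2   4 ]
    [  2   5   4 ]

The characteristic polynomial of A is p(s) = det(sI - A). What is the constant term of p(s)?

Expand det(sI - A) for the 3×3 matrix.
p(s) = s^3 - 4s^2 - 14s - 5.
(Check: constant term = det(-A) = (-1)^3 det A = -5; coefficient of s^2 = -tr A = -4.)
The constant term is -5.

-5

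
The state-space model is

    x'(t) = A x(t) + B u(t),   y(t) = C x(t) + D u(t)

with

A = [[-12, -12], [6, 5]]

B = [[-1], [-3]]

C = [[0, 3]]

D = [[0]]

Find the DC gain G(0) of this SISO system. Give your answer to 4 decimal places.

-10.5000

G(0) = C(-A)^{-1}B + D = -C A^{-1} B + D.
det A = 12, so A^{-1} = (1/12)·adj(A) = [[5/12, 1], [-1/2, -1]]
A^{-1} B = [-41/12, 7/2]^T
C A^{-1} B = 21/2
G(0) = D - C A^{-1} B = 0 - (21/2) = -21/2 ≈ -10.5000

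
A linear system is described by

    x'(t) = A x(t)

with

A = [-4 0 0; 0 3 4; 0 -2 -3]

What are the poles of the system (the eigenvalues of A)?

-4, -1, 1

det(sI - A) = s^3 - (tr A)s^2 + (M11 + M22 + M33)s - det A, where Mii is the 2×2 principal minor of A obtained by deleting row i and column i.
tr A = (-4) + 3 + (-3) = -4; M11 = 3·(-3) - 4·(-2) = -9 - (-8) = -1; M22 = (-4)·(-3) - 0·0 = 12 - 0 = 12; M33 = (-4)·3 - 0·0 = -12 - 0 = -12; sum of minors = -1.
det A = (-4)·(3·(-3) - 4·(-2)) - 0·(0·(-3) - 4·0) + 0·(0·(-2) - 3·0) = (-4)·(-1) - 0·0 + 0·0 = 4.
So p(s) = det(sI - A) = s^3 + 4s^2 - s - 4.
Rational-root test: any integer root divides -4. Testing small divisors, s = -1 works: p(-1) = -1 + 4 + 1 + (-4) = 0, so (s + 1) is a factor.
Dividing, p(s) = (s + 1)(s^2 + 3s - 4).
Factor s^2 + 3s - 4: two numbers with sum -3 and product -4 are 1 and -4, so s^2 + 3s - 4 = (s - 1)(s + 4).
Hence p(s) = (s - 1) (s + 1) (s + 4), with roots -4, -1, 1.
At least one eigenvalue has non-negative real part, so the system is not asymptotically stable.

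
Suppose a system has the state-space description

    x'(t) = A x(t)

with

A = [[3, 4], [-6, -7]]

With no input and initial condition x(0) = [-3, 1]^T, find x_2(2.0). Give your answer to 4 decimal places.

det(sI - A) = s^2 - (tr A)s + det A, with tr A = 3 + (-7) = -4 and det A = 3·(-7) - 4·(-6) = -21 - (-24) = 3.
So p(s) = det(sI - A) = s^2 + 4s + 3.
Factor s^2 + 4s + 3: two numbers with sum -4 and product 3 are -1 and -3, so s^2 + 4s + 3 = (s + 1)(s + 3).
Hence p(s) = (s + 1) (s + 3), with roots -3, -1.
The eigenvalues -3, -1 are distinct and real, so A is diagonalisable and x(t) = e^{At} x(0) = V diag(e^{λ_i t}) V^{-1} x(0), where the columns of V are the eigenvectors.
λ = -3: A - (-3)I = [[6, 4], [-6, -4]]. Row 1 gives 6·v1 + 4·v2 = 0, so take v_1 = [-2, 3]^T.
λ = -1: A - (-1)I = [[4, 4], [-6, -6]]. Row 1 gives 4·v1 + 4·v2 = 0, so take v_2 = [1, -1]^T.
V = [v_1 v_2] = [[-2, 1], [3, -1]] has det V = -1, so V^{-1} = adj(V)/det V = [[1, 1], [3, 2]].
Modal coordinates z(0) = V^{-1} x(0): 1·(-3) + 1·1 = -2; 3·(-3) + 2·1 = -7; so z(0) = [-2, -7]^T.
x_2(t) = Σ_i (v_i)_2 · z_i(0) · e^{λ_i t} (row 2 of V times the modal terms).
x_2(2.0) = 3·(-2)·e^{-3·2.0} + (-1)·(-7)·e^{-1·2.0} = (-6)·0.002479 + 7·0.135335 = 0.9325.

0.9325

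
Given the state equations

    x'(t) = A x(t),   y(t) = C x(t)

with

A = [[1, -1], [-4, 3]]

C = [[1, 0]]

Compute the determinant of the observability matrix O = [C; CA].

-1

CA = [[1, -1]]
Observability matrix O = [C; CA] = [[1, 0], [1, -1]]
det(O) = 1·(-1) - 0·1 = -1 - 0 = -1
Since det(O) ≠ 0, rank(O) = 2 and the system is completely observable.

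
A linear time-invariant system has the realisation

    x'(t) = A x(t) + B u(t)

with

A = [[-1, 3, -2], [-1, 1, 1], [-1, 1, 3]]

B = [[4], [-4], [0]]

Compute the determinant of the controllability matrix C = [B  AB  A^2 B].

1792

AB = [[-16], [-8], [-8]]
A^2B = [[8], [0], [-16]]
Controllability matrix C = [B  AB  A^2B] = [[4, -16, 8], [-4, -8, 0], [0, -8, -16]]
Expanding along the first row, det(C) = 4·((-8)·(-16) - 0·(-8)) - (-16)·((-4)·(-16) - 0·0) + 8·((-4)·(-8) - (-8)·0) = 4·128 - (-16)·64 + 8·32 = 1792
Since det(C) ≠ 0, rank(C) = 3 and the system is completely controllable.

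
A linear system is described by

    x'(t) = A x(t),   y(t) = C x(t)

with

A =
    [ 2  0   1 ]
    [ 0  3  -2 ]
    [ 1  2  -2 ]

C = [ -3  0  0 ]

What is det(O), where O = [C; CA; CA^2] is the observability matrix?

54

CA = [[-6, 0, -3]]
CA^2 = [[-15, -6, 0]]
Observability matrix O = [C; CA; CA^2] = [[-3, 0, 0], [-6, 0, -3], [-15, -6, 0]]
Expanding along the first row, det(O) = (-3)·(0·0 - (-3)·(-6)) - 0·((-6)·0 - (-3)·(-15)) + 0·((-6)·(-6) - 0·(-15)) = (-3)·(-18) - 0·(-45) + 0·36 = 54
Since det(O) ≠ 0, rank(O) = 3 and the system is completely observable.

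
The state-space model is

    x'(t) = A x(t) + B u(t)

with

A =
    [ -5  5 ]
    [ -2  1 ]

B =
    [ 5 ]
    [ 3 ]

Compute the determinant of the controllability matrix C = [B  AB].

-5

AB = [[-10], [-7]]
Controllability matrix C = [B  AB] = [[5, -10], [3, -7]]
det(C) = 5·(-7) - (-10)·3 = -35 - (-30) = -5
Since det(C) ≠ 0, rank(C) = 2 and the system is completely controllable.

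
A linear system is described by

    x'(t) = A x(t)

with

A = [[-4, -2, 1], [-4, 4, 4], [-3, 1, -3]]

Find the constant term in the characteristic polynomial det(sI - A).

-120

Expand det(sI - A) for the 3×3 matrix.
p(s) = s^3 + 3s^2 - 25s - 120.
(Check: constant term = det(-A) = (-1)^3 det A = -120; coefficient of s^2 = -tr A = 3.)
The constant term is -120.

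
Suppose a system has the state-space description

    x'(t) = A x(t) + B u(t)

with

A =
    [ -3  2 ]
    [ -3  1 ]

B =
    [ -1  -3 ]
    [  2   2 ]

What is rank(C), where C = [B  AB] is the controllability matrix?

2

AB = [[7, 13], [5, 11]]
Controllability matrix C = [B  AB] = [[-1, -3, 7, 13], [2, 2, 5, 11]]
Take the 2×2 submatrix of C formed by columns 1, 2: [[-1, -3], [2, 2]]. Its determinant is (-1)·2 - (-3)·2 = -2 - (-6) = 4 ≠ 0.
So rank(C) ≥ 2; since C has 2 rows, rank(C) = 2.
rank(C) = 2 = n, so the pair (A, B) is completely controllable.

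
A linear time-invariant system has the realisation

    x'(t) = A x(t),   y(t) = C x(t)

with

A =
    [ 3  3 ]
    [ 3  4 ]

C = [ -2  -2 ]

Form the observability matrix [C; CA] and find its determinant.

4

CA = [[-12, -14]]
Observability matrix O = [C; CA] = [[-2, -2], [-12, -14]]
det(O) = (-2)·(-14) - (-2)·(-12) = 28 - 24 = 4
Since det(O) ≠ 0, rank(O) = 2 and the system is completely observable.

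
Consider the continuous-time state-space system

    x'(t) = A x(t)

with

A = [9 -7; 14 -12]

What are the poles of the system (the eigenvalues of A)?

-5, 2

det(sI - A) = s^2 - (tr A)s + det A, with tr A = 9 + (-12) = -3 and det A = 9·(-12) - (-7)·14 = -108 - (-98) = -10.
So p(s) = det(sI - A) = s^2 + 3s - 10.
Factor s^2 + 3s - 10: two numbers with sum -3 and product -10 are 2 and -5, so s^2 + 3s - 10 = (s - 2)(s + 5).
Hence p(s) = (s - 2) (s + 5), with roots -5, 2.
At least one eigenvalue has non-negative real part, so the system is not asymptotically stable.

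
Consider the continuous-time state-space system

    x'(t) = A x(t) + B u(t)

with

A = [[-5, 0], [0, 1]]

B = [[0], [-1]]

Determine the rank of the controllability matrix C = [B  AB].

1

AB = [[0], [-1]]
Controllability matrix C = [B  AB] = [[0, 0], [-1, -1]]
Every column of C is a scalar multiple of column 1 = [0, -1] (multipliers 1, 1), so the columns span a one-dimensional space.
C ≠ 0, hence rank(C) = 1.
rank(C) = 1 < n = 2, so the pair (A, B) is not completely controllable.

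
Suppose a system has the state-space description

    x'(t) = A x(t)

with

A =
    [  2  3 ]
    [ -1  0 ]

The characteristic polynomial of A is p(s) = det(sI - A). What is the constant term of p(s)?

For a 2×2 matrix, det(sI - A) = s^2 - (tr A)s + det A.
tr A = 2, det A = 3.
So p(s) = s^2 - 2s + 3.
The constant term is 3.

3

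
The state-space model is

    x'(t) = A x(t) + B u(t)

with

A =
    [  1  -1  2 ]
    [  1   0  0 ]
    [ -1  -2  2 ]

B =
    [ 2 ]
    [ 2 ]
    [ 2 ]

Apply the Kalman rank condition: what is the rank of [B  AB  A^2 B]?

AB = [[4], [2], [-2]]
A^2B = [[-2], [4], [-12]]
Controllability matrix C = [B  AB  A^2B] = [[2, 4, -2], [2, 2, 4], [2, -2, -12]]
det(C) = 2·(2·(-12) - 4·(-2)) - 4·(2·(-12) - 4·2) + (-2)·(2·(-2) - 2·2) = 2·(-16) - 4·(-32) + (-2)·(-8) = 112 ≠ 0, so rank(C) = 3.
rank(C) = 3 = n, so the pair (A, B) is completely controllable.

3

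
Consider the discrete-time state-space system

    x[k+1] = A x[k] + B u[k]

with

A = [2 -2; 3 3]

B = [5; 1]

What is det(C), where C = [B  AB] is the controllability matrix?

82

AB = [[8], [18]]
Controllability matrix C = [B  AB] = [[5, 8], [1, 18]]
det(C) = 5·18 - 8·1 = 90 - 8 = 82
Since det(C) ≠ 0, rank(C) = 2 and the system is completely controllable.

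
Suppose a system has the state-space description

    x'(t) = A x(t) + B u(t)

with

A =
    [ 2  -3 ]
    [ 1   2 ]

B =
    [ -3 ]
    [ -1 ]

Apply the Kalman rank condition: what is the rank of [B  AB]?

AB = [[-3], [-5]]
Controllability matrix C = [B  AB] = [[-3, -3], [-1, -5]]
det(C) = (-3)·(-5) - (-3)·(-1) = 15 - 3 = 12 ≠ 0, so rank(C) = 2.
rank(C) = 2 = n, so the pair (A, B) is completely controllable.

2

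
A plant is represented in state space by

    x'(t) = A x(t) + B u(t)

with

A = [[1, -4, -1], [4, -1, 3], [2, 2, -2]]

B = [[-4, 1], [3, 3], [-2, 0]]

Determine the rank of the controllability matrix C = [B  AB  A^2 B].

AB = [[-14, -11], [-25, 1], [2, 8]]
A^2B = [[84, -23], [-25, -21], [-82, -36]]
Controllability matrix C = [B  AB  A^2B] = [[-4, 1, -14, -11, 84, -23], [3, 3, -25, 1, -25, -21], [-2, 0, 2, 8, -82, -36]]
Take the 3×3 submatrix of C formed by columns 1, 2, 3: [[-4, 1, -14], [3, 3, -25], [-2, 0, 2]]. Its determinant is (-4)·(3·2 - (-25)·0) - 1·(3·2 - (-25)·(-2)) + (-14)·(3·0 - 3·(-2)) = (-4)·6 - 1·(-44) + (-14)·6 = -64 ≠ 0.
So rank(C) ≥ 3; since C has 3 rows, rank(C) = 3.
rank(C) = 3 = n, so the pair (A, B) is completely controllable.

3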